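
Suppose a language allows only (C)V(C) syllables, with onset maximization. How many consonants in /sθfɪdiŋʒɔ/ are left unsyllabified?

Syllabifying with onset maximization leaves /s/, /θ/ stranded (at most one coda consonant is licensed; onsets are limited to one consonant).

2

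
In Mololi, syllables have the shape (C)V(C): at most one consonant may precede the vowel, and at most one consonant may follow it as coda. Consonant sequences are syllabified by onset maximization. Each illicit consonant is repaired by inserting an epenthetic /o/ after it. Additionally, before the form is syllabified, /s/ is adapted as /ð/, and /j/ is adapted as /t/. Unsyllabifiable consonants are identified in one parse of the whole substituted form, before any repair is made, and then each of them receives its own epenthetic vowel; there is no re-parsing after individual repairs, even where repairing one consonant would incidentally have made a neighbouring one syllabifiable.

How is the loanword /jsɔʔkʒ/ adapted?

toðɔʔkoʒo

Substitution: /j/ → /t/, /s/ → /ð/, giving /tðɔʔkʒ/.
The consonants /t/, /k/, /ʒ/ cannot be parsed into a legal (C)V(C) syllable (at most one coda consonant is licensed; onsets are limited to one consonant).
Epenthesis after each stranded consonant: /t/ → /to/, /k/ → /ko/, /ʒ/ → /ʒo/.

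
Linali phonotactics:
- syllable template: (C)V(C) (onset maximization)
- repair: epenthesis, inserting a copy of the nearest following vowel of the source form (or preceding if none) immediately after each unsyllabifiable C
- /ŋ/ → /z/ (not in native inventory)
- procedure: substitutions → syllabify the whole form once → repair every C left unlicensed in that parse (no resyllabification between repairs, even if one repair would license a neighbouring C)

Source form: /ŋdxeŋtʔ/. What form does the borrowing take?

Substitution: /ŋ/ → /z/, giving /zdxeztʔ/.
Under (C)V(C), the unsyllabifiable consonants are /z/, /d/, /t/, /ʔ/ (at most one coda consonant is licensed; onsets are limited to one consonant).
Inserting the epenthetic vowel yields /z/ → /ze/, /d/ → /de/, /t/ → /te/, /ʔ/ → /ʔe/.

zedexezteʔe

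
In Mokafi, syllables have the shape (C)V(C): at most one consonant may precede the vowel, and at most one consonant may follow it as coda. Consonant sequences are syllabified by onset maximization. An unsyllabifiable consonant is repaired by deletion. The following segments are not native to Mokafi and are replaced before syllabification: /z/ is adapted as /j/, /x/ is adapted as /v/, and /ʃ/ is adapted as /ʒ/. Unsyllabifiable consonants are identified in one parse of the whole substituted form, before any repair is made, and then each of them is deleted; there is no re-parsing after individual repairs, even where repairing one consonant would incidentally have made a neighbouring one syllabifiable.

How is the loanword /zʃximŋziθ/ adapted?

Substitution: /z/ → /j/, /ʃ/ → /ʒ/, /x/ → /v/, giving /jʒvimŋjiθ/.
Under (C)V(C), the unsyllabifiable consonants are /j/, /ʒ/, /ŋ/ (at most one coda consonant is licensed; onsets are limited to one consonant).
Deletion applies to /j/, /ʒ/, /ŋ/.

vimjiθ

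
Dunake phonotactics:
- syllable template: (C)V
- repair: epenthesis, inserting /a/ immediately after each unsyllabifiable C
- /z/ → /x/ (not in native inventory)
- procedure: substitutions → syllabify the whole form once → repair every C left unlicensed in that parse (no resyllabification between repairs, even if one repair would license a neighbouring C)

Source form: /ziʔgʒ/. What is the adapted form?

Substitution: /z/ → /x/, giving /xiʔgʒ/.
The consonants /ʔ/, /g/, /ʒ/ cannot be parsed into a legal (C)V syllable (no codas are permitted; onsets are limited to one consonant).
Inserting the epenthetic vowel yields /ʔ/ → /ʔa/, /g/ → /ga/, /ʒ/ → /ʒa/.

xiʔagaʒa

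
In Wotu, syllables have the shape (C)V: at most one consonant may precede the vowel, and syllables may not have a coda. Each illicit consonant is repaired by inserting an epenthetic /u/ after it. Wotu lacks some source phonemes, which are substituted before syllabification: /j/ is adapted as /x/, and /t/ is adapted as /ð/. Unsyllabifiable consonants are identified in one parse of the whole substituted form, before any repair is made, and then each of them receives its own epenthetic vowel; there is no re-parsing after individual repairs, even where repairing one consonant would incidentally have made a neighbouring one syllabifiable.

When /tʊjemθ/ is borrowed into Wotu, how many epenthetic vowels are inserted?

After substitution the input is /ðʊxemθ/.
The unsyllabifiable consonants are /m/, /θ/; each receives one epenthetic vowel.

2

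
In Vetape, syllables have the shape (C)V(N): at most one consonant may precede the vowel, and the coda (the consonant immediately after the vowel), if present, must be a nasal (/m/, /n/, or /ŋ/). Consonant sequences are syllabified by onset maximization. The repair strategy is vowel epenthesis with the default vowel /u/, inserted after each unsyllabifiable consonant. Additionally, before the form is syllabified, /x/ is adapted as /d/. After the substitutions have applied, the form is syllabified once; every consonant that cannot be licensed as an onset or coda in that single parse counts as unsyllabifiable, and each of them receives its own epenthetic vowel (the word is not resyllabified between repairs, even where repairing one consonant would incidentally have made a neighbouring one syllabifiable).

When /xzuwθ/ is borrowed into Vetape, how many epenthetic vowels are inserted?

3

After substitution the input is /dzuwθ/.
The unsyllabifiable consonants are /d/, /w/, /θ/; each receives one epenthetic vowel.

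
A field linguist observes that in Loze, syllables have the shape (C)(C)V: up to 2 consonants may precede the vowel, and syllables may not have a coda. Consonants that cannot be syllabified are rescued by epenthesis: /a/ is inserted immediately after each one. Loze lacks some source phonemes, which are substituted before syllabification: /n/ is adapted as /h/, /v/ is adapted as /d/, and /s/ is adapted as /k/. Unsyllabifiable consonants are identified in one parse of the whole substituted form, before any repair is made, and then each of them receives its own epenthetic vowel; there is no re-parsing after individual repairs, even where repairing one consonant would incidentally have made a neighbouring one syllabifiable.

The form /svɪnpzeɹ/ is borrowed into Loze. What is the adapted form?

Substitution: /s/ → /k/, /v/ → /d/, /n/ → /h/, giving /kdɪhpzeɹ/.
Syllabifying with onset maximization leaves /h/, /ɹ/ stranded (no codas are permitted; onsets may contain at most 2 consonants).
Inserting the epenthetic vowel yields /h/ → /ha/, /ɹ/ → /ɹa/.

kdɪhapzeɹa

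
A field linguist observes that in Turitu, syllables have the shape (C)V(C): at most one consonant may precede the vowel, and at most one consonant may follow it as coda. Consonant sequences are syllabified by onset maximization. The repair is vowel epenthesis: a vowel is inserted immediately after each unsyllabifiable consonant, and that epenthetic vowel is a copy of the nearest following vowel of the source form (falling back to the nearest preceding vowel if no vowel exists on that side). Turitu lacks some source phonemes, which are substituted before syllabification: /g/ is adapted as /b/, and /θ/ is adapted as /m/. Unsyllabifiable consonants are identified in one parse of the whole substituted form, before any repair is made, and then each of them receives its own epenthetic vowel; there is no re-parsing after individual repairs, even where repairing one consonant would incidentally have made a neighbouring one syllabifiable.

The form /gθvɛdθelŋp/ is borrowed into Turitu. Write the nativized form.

bɛmɛvɛdmelŋepe

Substitution: /g/ → /b/, /θ/ → /m/, giving /bmvɛdmelŋp/.
The consonants /b/, /m/, /ŋ/, /p/ cannot be parsed into a legal (C)V(C) syllable (at most one coda consonant is licensed; onsets are limited to one consonant).
Each unlicensed consonant becomes the onset of a new syllable: /b/ → /bɛ/, /m/ → /mɛ/, /ŋ/ → /ŋe/, /p/ → /pe/.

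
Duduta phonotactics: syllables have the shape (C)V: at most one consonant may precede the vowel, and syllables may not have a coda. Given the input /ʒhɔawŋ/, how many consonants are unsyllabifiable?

3

The consonants /ʒ/, /w/, /ŋ/ cannot be parsed into a legal (C)V syllable (no codas are permitted; onsets are limited to one consonant).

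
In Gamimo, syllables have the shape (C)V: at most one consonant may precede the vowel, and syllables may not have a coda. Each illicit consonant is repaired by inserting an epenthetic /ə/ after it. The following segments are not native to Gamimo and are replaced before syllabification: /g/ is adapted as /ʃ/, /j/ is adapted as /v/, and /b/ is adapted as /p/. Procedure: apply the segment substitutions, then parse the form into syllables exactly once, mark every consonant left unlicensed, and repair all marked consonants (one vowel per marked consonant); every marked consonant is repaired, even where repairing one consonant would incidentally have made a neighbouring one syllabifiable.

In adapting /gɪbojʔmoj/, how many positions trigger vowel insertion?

After substitution the input is /ʃɪpovʔmov/.
The unsyllabifiable consonants are /v/, /ʔ/, /v/; each receives one epenthetic vowel.

3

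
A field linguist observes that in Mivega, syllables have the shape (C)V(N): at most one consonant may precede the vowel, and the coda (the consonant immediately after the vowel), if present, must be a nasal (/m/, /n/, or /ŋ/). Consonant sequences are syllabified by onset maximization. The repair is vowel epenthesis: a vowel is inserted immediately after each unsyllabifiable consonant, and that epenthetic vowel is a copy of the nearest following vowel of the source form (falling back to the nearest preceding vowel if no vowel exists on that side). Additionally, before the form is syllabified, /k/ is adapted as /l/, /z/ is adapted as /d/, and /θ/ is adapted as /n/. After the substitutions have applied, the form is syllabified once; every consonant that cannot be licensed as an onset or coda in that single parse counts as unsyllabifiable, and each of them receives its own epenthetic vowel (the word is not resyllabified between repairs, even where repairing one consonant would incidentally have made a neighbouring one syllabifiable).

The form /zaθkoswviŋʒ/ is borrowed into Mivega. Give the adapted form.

Substitution: /z/ → /d/, /θ/ → /n/, /k/ → /l/, giving /danloswviŋʒ/.
The consonants /s/, /w/, /ʒ/ cannot be parsed into a legal (C)V(N) syllable (only a nasal (/m/, /n/, or /ŋ/) is licensed in coda position; onsets are limited to one consonant).
Epenthesis after each stranded consonant: /s/ → /si/, /w/ → /wi/, /ʒ/ → /ʒi/.

danlosiwiviŋʒi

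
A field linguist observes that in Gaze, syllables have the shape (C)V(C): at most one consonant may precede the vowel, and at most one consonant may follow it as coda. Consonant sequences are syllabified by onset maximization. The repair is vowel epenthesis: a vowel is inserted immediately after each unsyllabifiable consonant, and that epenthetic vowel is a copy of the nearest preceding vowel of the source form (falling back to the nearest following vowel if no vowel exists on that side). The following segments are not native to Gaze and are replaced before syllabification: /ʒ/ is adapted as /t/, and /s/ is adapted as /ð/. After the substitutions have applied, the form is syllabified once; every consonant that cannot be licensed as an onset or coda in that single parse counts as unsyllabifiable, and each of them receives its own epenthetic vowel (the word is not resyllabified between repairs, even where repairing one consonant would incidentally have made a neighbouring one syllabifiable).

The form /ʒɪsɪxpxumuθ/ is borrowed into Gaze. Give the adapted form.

Substitution: /ʒ/ → /t/, /s/ → /ð/, giving /tɪðɪxpxumuθ/.
The consonants /p/ cannot be parsed into a legal (C)V(C) syllable (at most one coda consonant is licensed; onsets are limited to one consonant).
Inserting the epenthetic vowel yields /p/ → /pɪ/.

tɪðɪxpɪxumuθ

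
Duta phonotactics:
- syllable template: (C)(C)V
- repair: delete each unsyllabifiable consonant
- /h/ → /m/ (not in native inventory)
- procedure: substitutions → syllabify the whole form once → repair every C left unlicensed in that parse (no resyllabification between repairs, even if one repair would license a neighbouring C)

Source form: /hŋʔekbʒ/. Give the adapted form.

Substitution: /h/ → /m/, giving /mŋʔekbʒ/.
The consonants /m/, /k/, /b/, /ʒ/ cannot be parsed into a legal (C)(C)V syllable (no codas are permitted; onsets may contain at most 2 consonants).
Deleting the stranded consonants removes /m/, /k/, /b/, /ʒ/.

ŋʔe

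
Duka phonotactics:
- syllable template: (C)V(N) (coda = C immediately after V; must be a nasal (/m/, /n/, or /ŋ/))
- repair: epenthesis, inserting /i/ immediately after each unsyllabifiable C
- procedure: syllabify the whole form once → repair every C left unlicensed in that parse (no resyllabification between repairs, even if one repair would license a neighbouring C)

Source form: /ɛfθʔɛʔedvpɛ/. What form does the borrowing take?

ɛfiθiʔɛʔedivipɛ

The consonants /f/, /θ/, /d/, /v/ cannot be parsed into a legal (C)V(N) syllable (only a nasal (/m/, /n/, or /ŋ/) is licensed in coda position; onsets are limited to one consonant).
Each unlicensed consonant becomes the onset of a new syllable: /f/ → /fi/, /θ/ → /θi/, /d/ → /di/, /v/ → /vi/.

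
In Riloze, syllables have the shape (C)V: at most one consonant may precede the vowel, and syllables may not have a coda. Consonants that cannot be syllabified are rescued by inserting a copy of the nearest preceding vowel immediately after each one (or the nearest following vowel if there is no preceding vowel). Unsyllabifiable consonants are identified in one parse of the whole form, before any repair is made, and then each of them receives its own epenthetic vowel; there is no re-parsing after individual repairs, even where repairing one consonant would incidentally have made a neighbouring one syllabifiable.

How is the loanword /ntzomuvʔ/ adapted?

Syllabifying with onset maximization leaves /n/, /t/, /v/, /ʔ/ stranded (no codas are permitted; onsets are limited to one consonant).
Inserting the epenthetic vowel yields /n/ → /no/, /t/ → /to/, /v/ → /vu/, /ʔ/ → /ʔu/.

notozomuvuʔu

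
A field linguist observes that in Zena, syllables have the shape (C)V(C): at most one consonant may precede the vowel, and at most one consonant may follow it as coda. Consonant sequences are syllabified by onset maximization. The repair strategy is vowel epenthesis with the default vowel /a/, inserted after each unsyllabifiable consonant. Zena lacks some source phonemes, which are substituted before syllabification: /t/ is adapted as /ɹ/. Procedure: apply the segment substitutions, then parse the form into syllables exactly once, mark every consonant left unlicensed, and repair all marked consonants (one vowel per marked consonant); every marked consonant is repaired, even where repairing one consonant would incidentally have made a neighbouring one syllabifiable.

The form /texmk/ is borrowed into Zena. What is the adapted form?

Substitution: /t/ → /ɹ/, giving /ɹexmk/.
Syllabifying with onset maximization leaves /m/, /k/ stranded (at most one coda consonant is licensed; onsets are limited to one consonant).
Each unlicensed consonant becomes the onset of a new syllable: /m/ → /ma/, /k/ → /ka/.

ɹexmaka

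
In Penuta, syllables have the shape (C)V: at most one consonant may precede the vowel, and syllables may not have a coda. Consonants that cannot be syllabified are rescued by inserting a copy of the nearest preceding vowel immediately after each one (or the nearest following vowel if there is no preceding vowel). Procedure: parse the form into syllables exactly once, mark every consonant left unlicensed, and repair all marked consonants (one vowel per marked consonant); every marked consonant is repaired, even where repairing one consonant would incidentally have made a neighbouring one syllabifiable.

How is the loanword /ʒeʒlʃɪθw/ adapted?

ʒeʒeleʃɪθɪwɪ

Under (C)V, the unsyllabifiable consonants are /ʒ/, /l/, /θ/, /w/ (no codas are permitted; onsets are limited to one consonant).
Inserting the epenthetic vowel yields /ʒ/ → /ʒe/, /l/ → /le/, /θ/ → /θɪ/, /w/ → /wɪ/.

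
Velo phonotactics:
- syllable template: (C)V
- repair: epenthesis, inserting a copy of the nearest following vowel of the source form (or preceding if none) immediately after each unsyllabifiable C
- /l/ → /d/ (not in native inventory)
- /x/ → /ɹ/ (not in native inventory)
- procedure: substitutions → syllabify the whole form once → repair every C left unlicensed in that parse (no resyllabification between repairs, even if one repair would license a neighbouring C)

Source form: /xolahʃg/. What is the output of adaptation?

Substitution: /x/ → /ɹ/, /l/ → /d/, giving /ɹodahʃg/.
The consonants /h/, /ʃ/, /g/ cannot be parsed into a legal (C)V syllable (no codas are permitted; onsets are limited to one consonant).
Each unlicensed consonant becomes the onset of a new syllable: /h/ → /ha/, /ʃ/ → /ʃa/, /g/ → /ga/.

ɹodahaʃaga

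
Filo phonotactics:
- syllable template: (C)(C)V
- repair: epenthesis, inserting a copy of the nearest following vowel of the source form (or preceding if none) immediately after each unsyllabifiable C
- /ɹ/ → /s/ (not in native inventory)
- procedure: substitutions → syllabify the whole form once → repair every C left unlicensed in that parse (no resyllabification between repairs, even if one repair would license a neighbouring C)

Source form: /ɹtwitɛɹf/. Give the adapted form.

sitwitɛsɛfɛ

Substitution: /ɹ/ → /s/, giving /stwitɛsf/.
The consonants /s/, /s/, /f/ cannot be parsed into a legal (C)(C)V syllable (no codas are permitted; onsets may contain at most 2 consonants).
Epenthesis after each stranded consonant: /s/ → /si/, /s/ → /sɛ/, /f/ → /fɛ/.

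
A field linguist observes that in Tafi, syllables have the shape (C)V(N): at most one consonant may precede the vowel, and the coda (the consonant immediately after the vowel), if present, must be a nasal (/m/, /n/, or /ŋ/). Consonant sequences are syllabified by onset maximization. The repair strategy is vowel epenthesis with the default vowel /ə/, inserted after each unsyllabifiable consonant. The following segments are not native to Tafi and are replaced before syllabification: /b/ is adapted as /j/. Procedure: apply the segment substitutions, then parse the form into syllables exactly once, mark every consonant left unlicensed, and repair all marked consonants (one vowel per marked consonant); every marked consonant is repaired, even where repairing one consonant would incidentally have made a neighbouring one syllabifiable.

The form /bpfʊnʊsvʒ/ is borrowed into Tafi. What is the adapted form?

jəpəfʊnʊsəvəʒə

Substitution: /b/ → /j/, giving /jpfʊnʊsvʒ/.
The consonants /j/, /p/, /s/, /v/, /ʒ/ cannot be parsed into a legal (C)V(N) syllable (only a nasal (/m/, /n/, or /ŋ/) is licensed in coda position; onsets are limited to one consonant).
Inserting the epenthetic vowel yields /j/ → /jə/, /p/ → /pə/, /s/ → /sə/, /v/ → /və/, /ʒ/ → /ʒə/.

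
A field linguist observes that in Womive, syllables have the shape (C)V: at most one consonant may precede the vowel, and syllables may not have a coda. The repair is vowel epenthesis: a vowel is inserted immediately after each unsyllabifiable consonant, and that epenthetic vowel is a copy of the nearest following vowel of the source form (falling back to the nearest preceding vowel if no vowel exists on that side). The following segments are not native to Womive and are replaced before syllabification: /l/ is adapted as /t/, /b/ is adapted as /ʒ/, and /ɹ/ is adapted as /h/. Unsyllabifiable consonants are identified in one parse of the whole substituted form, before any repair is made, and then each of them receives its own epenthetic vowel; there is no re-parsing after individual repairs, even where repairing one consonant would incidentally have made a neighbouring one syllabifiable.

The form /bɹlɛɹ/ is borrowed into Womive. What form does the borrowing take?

Substitution: /b/ → /ʒ/, /ɹ/ → /h/, /l/ → /t/, giving /ʒhtɛh/.
Syllabifying with onset maximization leaves /ʒ/, /h/, /h/ stranded (no codas are permitted; onsets are limited to one consonant).
Each unlicensed consonant becomes the onset of a new syllable: /ʒ/ → /ʒɛ/, /h/ → /hɛ/, /h/ → /hɛ/.

ʒɛhɛtɛhɛ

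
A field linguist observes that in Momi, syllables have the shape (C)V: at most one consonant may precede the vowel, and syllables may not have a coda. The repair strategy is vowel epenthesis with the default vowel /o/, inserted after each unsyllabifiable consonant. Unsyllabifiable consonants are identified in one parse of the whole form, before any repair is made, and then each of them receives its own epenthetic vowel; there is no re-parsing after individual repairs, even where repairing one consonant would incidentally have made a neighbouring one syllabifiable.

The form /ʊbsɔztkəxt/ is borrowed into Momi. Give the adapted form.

The consonants /b/, /z/, /t/, /x/, /t/ cannot be parsed into a legal (C)V syllable (no codas are permitted; onsets are limited to one consonant).
Inserting the epenthetic vowel yields /b/ → /bo/, /z/ → /zo/, /t/ → /to/, /x/ → /xo/, /t/ → /to/.

ʊbosɔzotokəxoto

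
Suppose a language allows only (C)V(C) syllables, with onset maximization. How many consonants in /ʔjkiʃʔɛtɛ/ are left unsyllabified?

Under (C)V(C), the unsyllabifiable consonants are /ʔ/, /j/ (at most one coda consonant is licensed; onsets are limited to one consonant).

2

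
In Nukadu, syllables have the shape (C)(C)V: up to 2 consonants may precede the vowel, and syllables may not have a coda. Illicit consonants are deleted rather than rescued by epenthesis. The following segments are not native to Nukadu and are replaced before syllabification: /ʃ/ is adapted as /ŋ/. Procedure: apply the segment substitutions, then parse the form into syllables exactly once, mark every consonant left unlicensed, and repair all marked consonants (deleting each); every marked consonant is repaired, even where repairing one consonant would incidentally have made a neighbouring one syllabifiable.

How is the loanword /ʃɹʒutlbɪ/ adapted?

Substitution: /ʃ/ → /ŋ/, giving /ŋɹʒutlbɪ/.
The consonants /ŋ/, /t/ cannot be parsed into a legal (C)(C)V syllable (no codas are permitted; onsets may contain at most 2 consonants).
Deleting the stranded consonants removes /ŋ/, /t/.

ɹʒulbɪ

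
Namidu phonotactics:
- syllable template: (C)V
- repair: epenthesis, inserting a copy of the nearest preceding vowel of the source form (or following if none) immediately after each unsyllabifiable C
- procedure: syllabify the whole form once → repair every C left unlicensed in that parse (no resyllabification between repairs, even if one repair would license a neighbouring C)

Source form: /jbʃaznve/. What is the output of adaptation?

jabaʃazanave

Under (C)V, the unsyllabifiable consonants are /j/, /b/, /z/, /n/ (no codas are permitted; onsets are limited to one consonant).
Each unlicensed consonant becomes the onset of a new syllable: /j/ → /ja/, /b/ → /ba/, /z/ → /za/, /n/ → /na/.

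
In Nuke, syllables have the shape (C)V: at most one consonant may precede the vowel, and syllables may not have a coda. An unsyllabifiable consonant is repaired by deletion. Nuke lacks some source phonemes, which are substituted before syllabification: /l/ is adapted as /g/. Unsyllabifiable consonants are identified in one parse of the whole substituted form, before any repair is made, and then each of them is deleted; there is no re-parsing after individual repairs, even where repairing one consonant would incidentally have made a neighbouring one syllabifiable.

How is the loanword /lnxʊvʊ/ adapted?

Substitution: /l/ → /g/, giving /gnxʊvʊ/.
The consonants /g/, /n/ cannot be parsed into a legal (C)V syllable (no codas are permitted; onsets are limited to one consonant).
Each unlicensed consonant is deleted: /g/, /n/.

xʊvʊ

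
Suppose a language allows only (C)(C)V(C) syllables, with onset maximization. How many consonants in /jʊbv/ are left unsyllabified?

Under (C)(C)V(C), the unsyllabifiable consonants are /v/ (at most one coda consonant is licensed; onsets may contain at most 2 consonants).

1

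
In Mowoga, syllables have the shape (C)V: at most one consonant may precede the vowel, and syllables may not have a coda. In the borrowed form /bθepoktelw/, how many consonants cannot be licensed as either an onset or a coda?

4

Syllabifying with onset maximization leaves /b/, /k/, /l/, /w/ stranded (no codas are permitted; onsets are limited to one consonant).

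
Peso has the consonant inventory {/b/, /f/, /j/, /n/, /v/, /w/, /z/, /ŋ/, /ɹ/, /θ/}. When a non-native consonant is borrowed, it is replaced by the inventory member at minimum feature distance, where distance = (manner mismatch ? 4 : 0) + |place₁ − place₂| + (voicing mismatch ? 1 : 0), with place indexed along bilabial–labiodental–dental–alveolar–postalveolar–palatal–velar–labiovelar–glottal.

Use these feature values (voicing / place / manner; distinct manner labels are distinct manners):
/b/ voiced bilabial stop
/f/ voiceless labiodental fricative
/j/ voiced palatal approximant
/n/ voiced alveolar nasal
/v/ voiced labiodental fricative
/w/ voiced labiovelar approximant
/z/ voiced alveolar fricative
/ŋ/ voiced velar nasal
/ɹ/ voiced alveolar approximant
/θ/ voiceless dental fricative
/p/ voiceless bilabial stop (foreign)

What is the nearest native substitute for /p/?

/b/ is closest: same manner (stop), place distance 0 (bilabial→bilabial), voicing differs (+1); total 1. Next closest is /f/ at distance 5.

b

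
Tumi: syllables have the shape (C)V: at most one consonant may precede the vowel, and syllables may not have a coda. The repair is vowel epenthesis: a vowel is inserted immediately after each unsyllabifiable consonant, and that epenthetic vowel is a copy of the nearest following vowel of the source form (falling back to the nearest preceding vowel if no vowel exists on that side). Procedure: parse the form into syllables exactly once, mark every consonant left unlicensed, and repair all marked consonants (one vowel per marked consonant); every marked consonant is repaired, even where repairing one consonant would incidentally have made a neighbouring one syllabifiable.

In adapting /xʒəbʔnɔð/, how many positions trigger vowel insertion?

The unsyllabifiable consonants are /x/, /b/, /ʔ/, /ð/; each receives one epenthetic vowel.

4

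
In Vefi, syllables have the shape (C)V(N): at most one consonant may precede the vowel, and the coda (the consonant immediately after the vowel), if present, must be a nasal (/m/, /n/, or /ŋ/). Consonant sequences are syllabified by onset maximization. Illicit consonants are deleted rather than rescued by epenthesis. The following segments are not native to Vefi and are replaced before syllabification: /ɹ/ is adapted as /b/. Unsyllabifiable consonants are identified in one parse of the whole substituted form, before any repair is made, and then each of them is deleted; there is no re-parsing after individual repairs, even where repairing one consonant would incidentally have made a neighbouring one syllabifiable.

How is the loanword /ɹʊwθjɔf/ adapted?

Substitution: /ɹ/ → /b/, giving /bʊwθjɔf/.
Syllabifying with onset maximization leaves /w/, /θ/, /f/ stranded (only a nasal (/m/, /n/, or /ŋ/) is licensed in coda position; onsets are limited to one consonant).
Each unlicensed consonant is deleted: /w/, /θ/, /f/.

bʊjɔ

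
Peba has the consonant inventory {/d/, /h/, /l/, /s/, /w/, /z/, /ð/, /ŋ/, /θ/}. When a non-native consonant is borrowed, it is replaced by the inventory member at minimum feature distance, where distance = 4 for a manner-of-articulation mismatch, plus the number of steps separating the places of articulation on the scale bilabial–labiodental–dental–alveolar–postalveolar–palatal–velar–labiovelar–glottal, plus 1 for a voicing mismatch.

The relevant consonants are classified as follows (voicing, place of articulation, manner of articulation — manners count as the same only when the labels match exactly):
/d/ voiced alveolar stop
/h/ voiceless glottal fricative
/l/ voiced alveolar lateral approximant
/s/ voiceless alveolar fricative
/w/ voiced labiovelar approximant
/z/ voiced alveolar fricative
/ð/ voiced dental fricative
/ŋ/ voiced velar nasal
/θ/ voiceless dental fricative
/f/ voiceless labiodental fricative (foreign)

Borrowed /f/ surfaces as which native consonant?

θ

/θ/ is closest: same manner (fricative), place distance 1 (labiodental→dental), same voicing; total 1. Next closest is /s/ at distance 2.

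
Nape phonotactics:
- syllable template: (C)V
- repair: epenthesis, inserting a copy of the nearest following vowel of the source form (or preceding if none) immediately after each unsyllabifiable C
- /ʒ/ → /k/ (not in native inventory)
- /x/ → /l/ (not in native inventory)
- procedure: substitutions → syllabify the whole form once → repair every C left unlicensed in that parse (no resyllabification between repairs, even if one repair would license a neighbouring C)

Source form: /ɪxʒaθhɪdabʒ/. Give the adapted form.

Substitution: /x/ → /l/, /ʒ/ → /k/, giving /ɪlkaθhɪdabk/.
Under (C)V, the unsyllabifiable consonants are /l/, /θ/, /b/, /k/ (no codas are permitted; onsets are limited to one consonant).
Each unlicensed consonant becomes the onset of a new syllable: /l/ → /la/, /θ/ → /θɪ/, /b/ → /ba/, /k/ → /ka/.

ɪlakaθɪhɪdabaka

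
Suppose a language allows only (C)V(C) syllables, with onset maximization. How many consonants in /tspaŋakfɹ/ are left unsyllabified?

4

Syllabifying with onset maximization leaves /t/, /s/, /f/, /ɹ/ stranded (at most one coda consonant is licensed; onsets are limited to one consonant).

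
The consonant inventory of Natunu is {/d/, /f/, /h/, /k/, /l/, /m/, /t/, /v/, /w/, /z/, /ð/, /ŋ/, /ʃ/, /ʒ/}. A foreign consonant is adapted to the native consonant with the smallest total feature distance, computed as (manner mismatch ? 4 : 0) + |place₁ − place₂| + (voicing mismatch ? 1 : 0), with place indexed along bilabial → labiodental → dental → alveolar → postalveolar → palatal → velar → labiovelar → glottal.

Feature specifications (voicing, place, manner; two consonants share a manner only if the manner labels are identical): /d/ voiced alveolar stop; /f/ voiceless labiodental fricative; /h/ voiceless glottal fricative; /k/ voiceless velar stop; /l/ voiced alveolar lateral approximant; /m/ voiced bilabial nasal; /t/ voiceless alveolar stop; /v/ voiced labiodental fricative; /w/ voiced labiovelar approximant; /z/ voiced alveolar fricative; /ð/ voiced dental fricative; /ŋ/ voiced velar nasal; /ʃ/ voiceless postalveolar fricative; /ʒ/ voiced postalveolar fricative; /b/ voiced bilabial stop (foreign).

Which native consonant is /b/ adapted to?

/d/ is closest: same manner (stop), place distance 3 (bilabial→alveolar), same voicing; total 3. Next closest is /m/ at distance 4.

d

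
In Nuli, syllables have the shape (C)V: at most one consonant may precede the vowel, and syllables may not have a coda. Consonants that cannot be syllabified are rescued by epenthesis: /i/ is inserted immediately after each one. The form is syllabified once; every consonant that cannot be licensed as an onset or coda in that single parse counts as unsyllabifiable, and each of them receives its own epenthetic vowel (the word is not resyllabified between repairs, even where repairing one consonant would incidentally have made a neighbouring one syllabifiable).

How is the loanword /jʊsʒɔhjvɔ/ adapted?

jʊsiʒɔhijivɔ

Under (C)V, the unsyllabifiable consonants are /s/, /h/, /j/ (no codas are permitted; onsets are limited to one consonant).
Each unlicensed consonant becomes the onset of a new syllable: /s/ → /si/, /h/ → /hi/, /j/ → /ji/.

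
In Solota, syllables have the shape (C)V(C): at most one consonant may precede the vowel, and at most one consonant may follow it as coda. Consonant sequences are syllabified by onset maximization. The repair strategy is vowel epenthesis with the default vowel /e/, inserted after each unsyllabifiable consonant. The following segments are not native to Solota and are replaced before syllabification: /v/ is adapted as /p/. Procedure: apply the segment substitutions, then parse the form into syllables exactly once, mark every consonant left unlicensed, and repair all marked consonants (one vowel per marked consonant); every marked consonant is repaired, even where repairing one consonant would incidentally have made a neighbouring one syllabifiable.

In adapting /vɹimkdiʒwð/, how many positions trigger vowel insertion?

4

After substitution the input is /pɹimkdiʒwð/.
The unsyllabifiable consonants are /p/, /k/, /w/, /ð/; each receives one epenthetic vowel.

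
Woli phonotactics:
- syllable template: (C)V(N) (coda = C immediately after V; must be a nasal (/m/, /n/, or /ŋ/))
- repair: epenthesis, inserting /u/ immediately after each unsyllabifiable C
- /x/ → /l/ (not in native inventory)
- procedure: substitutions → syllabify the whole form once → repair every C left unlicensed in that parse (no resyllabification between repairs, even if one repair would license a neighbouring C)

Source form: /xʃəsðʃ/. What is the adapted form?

Substitution: /x/ → /l/, giving /lʃəsðʃ/.
Under (C)V(N), the unsyllabifiable consonants are /l/, /s/, /ð/, /ʃ/ (only a nasal (/m/, /n/, or /ŋ/) is licensed in coda position; onsets are limited to one consonant).
Epenthesis after each stranded consonant: /l/ → /lu/, /s/ → /su/, /ð/ → /ðu/, /ʃ/ → /ʃu/.

luʃəsuðuʃu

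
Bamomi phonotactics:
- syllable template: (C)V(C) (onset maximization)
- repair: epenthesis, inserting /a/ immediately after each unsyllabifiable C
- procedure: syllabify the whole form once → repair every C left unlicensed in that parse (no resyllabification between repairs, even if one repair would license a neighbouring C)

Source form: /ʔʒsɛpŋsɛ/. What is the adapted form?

ʔaʒasɛpŋasɛ

Syllabifying with onset maximization leaves /ʔ/, /ʒ/, /ŋ/ stranded (at most one coda consonant is licensed; onsets are limited to one consonant).
Each unlicensed consonant becomes the onset of a new syllable: /ʔ/ → /ʔa/, /ʒ/ → /ʒa/, /ŋ/ → /ŋa/.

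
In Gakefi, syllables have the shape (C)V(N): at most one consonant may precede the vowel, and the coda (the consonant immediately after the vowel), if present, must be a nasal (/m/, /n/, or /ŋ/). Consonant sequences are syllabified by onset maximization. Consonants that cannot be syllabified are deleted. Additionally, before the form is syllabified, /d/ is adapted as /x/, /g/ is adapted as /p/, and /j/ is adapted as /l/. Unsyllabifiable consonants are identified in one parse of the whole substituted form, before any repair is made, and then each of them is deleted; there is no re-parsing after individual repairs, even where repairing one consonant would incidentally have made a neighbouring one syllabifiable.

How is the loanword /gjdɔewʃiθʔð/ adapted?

xɔeʃi

Substitution: /g/ → /p/, /j/ → /l/, /d/ → /x/, giving /plxɔewʃiθʔð/.
The consonants /p/, /l/, /w/, /θ/, /ʔ/, /ð/ cannot be parsed into a legal (C)V(N) syllable (only a nasal (/m/, /n/, or /ŋ/) is licensed in coda position; onsets are limited to one consonant).
Each unlicensed consonant is deleted: /p/, /l/, /w/, /θ/, /ʔ/, /ð/.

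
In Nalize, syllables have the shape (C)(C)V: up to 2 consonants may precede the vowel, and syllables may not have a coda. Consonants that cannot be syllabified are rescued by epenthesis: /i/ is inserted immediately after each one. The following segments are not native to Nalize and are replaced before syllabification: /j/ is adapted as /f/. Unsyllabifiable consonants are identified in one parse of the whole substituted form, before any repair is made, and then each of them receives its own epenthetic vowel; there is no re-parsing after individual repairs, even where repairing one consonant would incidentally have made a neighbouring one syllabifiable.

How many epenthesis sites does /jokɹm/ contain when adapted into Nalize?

3

After substitution the input is /fokɹm/.
The unsyllabifiable consonants are /k/, /ɹ/, /m/; each receives one epenthetic vowel.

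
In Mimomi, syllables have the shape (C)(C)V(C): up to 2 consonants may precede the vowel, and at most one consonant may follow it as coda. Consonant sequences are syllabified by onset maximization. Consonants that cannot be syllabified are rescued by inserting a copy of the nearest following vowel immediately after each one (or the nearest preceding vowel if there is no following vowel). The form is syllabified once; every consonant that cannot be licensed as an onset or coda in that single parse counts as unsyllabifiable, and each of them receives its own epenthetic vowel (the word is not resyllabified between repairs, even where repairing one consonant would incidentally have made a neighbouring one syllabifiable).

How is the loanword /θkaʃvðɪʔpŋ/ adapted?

The consonants /p/, /ŋ/ cannot be parsed into a legal (C)(C)V(C) syllable (at most one coda consonant is licensed; onsets may contain at most 2 consonants).
Inserting the epenthetic vowel yields /p/ → /pɪ/, /ŋ/ → /ŋɪ/.

θkaʃvðɪʔpɪŋɪ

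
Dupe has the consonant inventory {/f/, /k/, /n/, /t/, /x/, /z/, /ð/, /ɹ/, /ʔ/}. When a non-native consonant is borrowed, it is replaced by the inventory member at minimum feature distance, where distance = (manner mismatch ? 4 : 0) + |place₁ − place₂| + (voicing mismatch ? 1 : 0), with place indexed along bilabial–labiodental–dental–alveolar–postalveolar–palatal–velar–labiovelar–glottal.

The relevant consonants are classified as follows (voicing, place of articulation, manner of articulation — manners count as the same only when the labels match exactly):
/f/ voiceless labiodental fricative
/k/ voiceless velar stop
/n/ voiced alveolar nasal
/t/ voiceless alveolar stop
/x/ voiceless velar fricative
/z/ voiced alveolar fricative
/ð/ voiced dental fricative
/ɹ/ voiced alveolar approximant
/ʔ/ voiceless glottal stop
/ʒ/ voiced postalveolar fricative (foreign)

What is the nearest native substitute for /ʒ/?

/z/ is closest: same manner (fricative), place distance 1 (postalveolar→alveolar), same voicing; total 1. Next closest is /ð/ at distance 2.

z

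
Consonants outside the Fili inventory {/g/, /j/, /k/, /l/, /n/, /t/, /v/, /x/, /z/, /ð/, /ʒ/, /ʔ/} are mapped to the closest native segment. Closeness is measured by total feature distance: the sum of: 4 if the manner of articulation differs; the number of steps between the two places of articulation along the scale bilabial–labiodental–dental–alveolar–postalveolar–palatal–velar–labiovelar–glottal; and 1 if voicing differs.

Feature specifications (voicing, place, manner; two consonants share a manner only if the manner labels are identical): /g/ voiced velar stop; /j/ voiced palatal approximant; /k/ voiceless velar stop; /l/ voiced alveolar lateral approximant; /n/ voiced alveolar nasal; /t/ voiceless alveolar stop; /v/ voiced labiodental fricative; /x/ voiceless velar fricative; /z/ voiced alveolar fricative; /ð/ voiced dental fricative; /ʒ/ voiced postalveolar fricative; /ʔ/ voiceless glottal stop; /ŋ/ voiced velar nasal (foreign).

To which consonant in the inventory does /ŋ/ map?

n

/n/ is closest: same manner (nasal), place distance 3 (velar→alveolar), same voicing; total 3. Next closest is /g/ at distance 4.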